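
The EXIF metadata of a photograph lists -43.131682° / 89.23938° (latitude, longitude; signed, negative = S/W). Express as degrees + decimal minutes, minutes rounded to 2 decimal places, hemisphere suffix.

Latitude is negative → S; |value| = 43.131682
Lat: 43° + 0.131682 × 60 = 43° 7.9009′
λ: 89° + 0.239380 × 60 = 89° 14.3628′

43° 7.90′ S, 89° 14.36′ E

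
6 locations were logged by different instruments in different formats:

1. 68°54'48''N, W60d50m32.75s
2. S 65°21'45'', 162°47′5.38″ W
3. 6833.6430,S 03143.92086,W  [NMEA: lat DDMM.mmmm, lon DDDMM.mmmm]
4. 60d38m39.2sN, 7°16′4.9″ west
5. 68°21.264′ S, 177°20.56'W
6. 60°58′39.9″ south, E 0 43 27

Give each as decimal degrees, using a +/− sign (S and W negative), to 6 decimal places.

1. 68.913333, -60.842431
2. -65.362500, -162.784828
3. -68.560717, -31.732014
4. 60.644222, -7.268028
5. -68.354400, -177.342667
6. -60.977750, 0.724167

Point 1:
  Lat: 54′ + 48″ = 54.80000′; 68 + 54.80000/60 = 68.9133333
  N → positive
  Longitude: 60° + 50/60 + 32.75/3600 = 60 + 0.833333 + 0.009097 = 60.8424306
  W → negative
Point 2:
  Lat: 21′ + 45″ = 21.75000′; 65 + 21.75000/60 = 65.3625000
  S → negative
  Longitude: 47′ + 5.38″ = 47.08967′; 162 + 47.08967/60 = 162.7848278
  W ⇒ negate
Point 3:
  Lat: degrees = first 2 digits = 68, minutes = 33.643; 68 + 33.643/60 = 68.5607167
  S ⇒ negate
  λ: split at 3 digits → 031° and 43.92086′; 31 + 43.92086/60 = 31.7320143
  W → negative
Point 4:
  φ: 60° + 38/60 + 39.2/3600 = 60 + 0.633333 + 0.010889 = 60.6442222
  N → positive
  λ: 7° + 16/60 + 4.9/3600 = 7 + 0.266667 + 0.001361 = 7.2680278
  W → negative
Point 5:
  Latitude: 21.264′ = 0.354400°; total 68.3544000
  S → negative
  λ: 20.56′ = 0.342667°; total 177.3426667
  W ⇒ negate
Point 6:
  Latitude: 58′ + 39.9″ = 58.66500′; 60 + 58.66500/60 = 60.9777500
  hemisphere S, so the sign is −
  λ: 43′ + 27″ = 43.45000′; 0 + 43.45000/60 = 0.7241667
  E ⇒ keep positive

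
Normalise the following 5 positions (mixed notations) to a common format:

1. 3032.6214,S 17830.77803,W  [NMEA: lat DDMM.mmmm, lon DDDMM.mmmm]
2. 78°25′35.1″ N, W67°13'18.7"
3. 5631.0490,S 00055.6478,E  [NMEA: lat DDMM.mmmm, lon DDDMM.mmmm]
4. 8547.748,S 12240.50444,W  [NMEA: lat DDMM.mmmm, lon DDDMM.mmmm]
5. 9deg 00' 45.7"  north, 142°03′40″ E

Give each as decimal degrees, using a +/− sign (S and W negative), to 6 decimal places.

Point 1:
  φ: split at 2 digits → 30° and 32.6214′; 30 + 32.6214/60 = 30.5436900
  hemisphere S, so the sign is −
  Lon: split at 3 digits → 178° and 30.77803′; 178 + 30.77803/60 = 178.5129672
  W ⇒ negate
Point 2:
  φ: 78 + 25/60 + 35.1/3600 = 78.4264167
  N ⇒ keep positive
  λ: 13′ + 18.7″ = 13.31167′; 67 + 13.31167/60 = 67.2218611
  W ⇒ negate
Point 3:
  Lat: degrees = first 2 digits = 56, minutes = 31.049; 56 + 31.049/60 = 56.5174833
  S → negative
  Longitude: split at 3 digits → 000° and 55.6478′; 0 + 55.6478/60 = 0.9274633
  E → positive
Point 4:
  φ: split at 2 digits → 85° and 47.748′; 85 + 47.748/60 = 85.7958000
  S → negative
  Longitude: split at 3 digits → 122° and 40.50444′; 122 + 40.50444/60 = 122.6750740
  W ⇒ negate
Point 5:
  Lat: 9° + 0/60 + 45.7/3600 = 9 + 0.000000 + 0.012694 = 9.0126944
  N → positive
  Lon: 142° + 3/60 + 40/3600 = 142 + 0.050000 + 0.011111 = 142.0611111
  E → positive

1. -30.543690, -178.512967
2. 78.426417, -67.221861
3. -56.517483, 0.927463
4. -85.795800, -122.675074
5. 9.012694, 142.061111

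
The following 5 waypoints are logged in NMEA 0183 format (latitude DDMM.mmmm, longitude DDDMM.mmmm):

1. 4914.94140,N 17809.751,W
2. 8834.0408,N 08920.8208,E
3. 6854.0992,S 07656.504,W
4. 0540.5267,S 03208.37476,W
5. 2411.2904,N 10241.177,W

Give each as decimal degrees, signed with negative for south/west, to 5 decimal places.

Point 1:
  φ: degrees = first 2 digits = 49, minutes = 14.9414; 49 + 14.9414/60 = 49.249023
  N ⇒ keep positive
  λ: degrees = first 3 digits = 178, minutes = 9.751; 178 + 9.751/60 = 178.162517
  hemisphere W, so the sign is −
Point 2:
  φ: degrees = first 2 digits = 88, minutes = 34.0408; 88 + 34.0408/60 = 88.567347
  N → positive
  Lon: split at 3 digits → 089° and 20.8208′; 89 + 20.8208/60 = 89.347013
  E ⇒ keep positive
Point 3:
  Lat: degrees = first 2 digits = 68, minutes = 54.0992; 68 + 54.0992/60 = 68.901653
  hemisphere S, so the sign is −
  Longitude: degrees = first 3 digits = 76, minutes = 56.504; 76 + 56.504/60 = 76.941733
  W ⇒ negate
Point 4:
  Lat: degrees = first 2 digits = 5, minutes = 40.5267; 5 + 40.5267/60 = 5.675445
  S ⇒ negate
  λ: degrees = first 3 digits = 32, minutes = 8.37476; 32 + 8.37476/60 = 32.139579
  W ⇒ negate
Point 5:
  Latitude: split at 2 digits → 24° and 11.2904′; 24 + 11.2904/60 = 24.188173
  N ⇒ keep positive
  Longitude: split at 3 digits → 102° and 41.177′; 102 + 41.177/60 = 102.686283
  W ⇒ negate

1. 49.24902, -178.16252
2. 88.56735, 89.34701
3. -68.90165, -76.94173
4. -5.67545, -32.13958
5. 24.18817, -102.68628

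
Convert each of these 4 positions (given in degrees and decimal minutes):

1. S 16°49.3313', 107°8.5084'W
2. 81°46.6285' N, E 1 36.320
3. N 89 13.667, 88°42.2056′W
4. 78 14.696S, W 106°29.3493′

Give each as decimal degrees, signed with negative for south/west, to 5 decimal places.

Point 1:
  φ: 49.3313′ = 0.822188°; total 16.822188
  S → negative
  λ: 8.5084′ = 0.141807°; total 107.141807
  hemisphere W, so the sign is −
Point 2:
  Lat: 81 + 46.6285/60 = 81.777142
  N → positive
  Lon: 1 + 36.32/60 = 1.605333
  E ⇒ keep positive
Point 3:
  Lat: 89 + 13.667/60 = 89.227783
  N ⇒ keep positive
  Lon: 88 + 42.2056/60 = 88.703427
  W → negative
Point 4:
  Latitude: 78 + 14.696/60 = 78.244933
  hemisphere S, so the sign is −
  Lon: 29.3493′ = 0.489155°; total 106.489155
  hemisphere W, so the sign is −

1. -16.82219, -107.14181
2. 81.77714, 1.60533
3. 89.22778, -88.70343
4. -78.24493, -106.48916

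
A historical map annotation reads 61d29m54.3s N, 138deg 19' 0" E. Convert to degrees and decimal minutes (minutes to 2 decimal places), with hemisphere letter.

φ: seconds/60 = 0.90500; minutes = 29 + 0.90500 = 29.9050
Lon: 19 + 0/60 = 19.0000′

61° 29.91′ N, 138° 19.00′ E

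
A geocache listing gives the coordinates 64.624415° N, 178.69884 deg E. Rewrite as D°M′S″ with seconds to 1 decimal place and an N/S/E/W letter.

64°37′27.9″ N, 178°41′55.8″ E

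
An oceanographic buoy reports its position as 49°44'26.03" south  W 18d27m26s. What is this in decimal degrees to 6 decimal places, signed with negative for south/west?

-49.740564, -18.457222

Lat: 44′ + 26.03″ = 44.43383′; 49 + 44.43383/60 = 49.7405639
S ⇒ negate
Longitude: 18° + 27/60 + 26/3600 = 18 + 0.450000 + 0.007222 = 18.4572222
hemisphere W, so the sign is −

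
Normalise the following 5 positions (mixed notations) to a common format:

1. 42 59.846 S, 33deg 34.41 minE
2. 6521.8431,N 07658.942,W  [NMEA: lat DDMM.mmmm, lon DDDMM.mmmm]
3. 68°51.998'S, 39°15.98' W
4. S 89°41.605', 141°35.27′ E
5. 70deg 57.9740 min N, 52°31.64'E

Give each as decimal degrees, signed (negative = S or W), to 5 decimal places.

Point 1:
  Latitude: 59.846′ = 0.997433°; total 42.997433
  S ⇒ negate
  λ: 33 + 34.41/60 = 33.573500
  E → positive
Point 2:
  Lat: split at 2 digits → 65° and 21.8431′; 65 + 21.8431/60 = 65.364052
  N ⇒ keep positive
  λ: degrees = first 3 digits = 76, minutes = 58.942; 76 + 58.942/60 = 76.982367
  W → negative
Point 3:
  Lat: 51.998′ = 0.866633°; total 68.866633
  S ⇒ negate
  Longitude: 39 + 15.98/60 = 39.266333
  hemisphere W, so the sign is −
Point 4:
  Lat: 89 + 41.605/60 = 89.693417
  S ⇒ negate
  Lon: 141 + 35.27/60 = 141.587833
  E → positive
Point 5:
  Lat: 57.974′ = 0.966233°; total 70.966233
  N ⇒ keep positive
  Longitude: 52 + 31.64/60 = 52.527333
  E ⇒ keep positive

1. -42.99743, 33.57350
2. 65.36405, -76.98237
3. -68.86663, -39.26633
4. -89.69342, 141.58783
5. 70.96623, 52.52733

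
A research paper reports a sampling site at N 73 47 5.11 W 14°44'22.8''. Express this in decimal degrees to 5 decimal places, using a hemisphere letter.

73.78475° N, 14.73967° W

φ: 73° + 47/60 + 5.11/3600 = 73 + 0.783333 + 0.001419 = 73.784753
Longitude: 14 + 44/60 + 22.8/3600 = 14.739667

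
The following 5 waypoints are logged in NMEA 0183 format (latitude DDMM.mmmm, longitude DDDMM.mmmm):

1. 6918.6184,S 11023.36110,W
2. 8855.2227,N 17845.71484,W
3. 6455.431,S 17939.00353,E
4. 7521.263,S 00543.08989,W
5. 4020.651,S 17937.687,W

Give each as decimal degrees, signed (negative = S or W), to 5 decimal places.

Point 1:
  Lat: degrees = first 2 digits = 69, minutes = 18.6184; 69 + 18.6184/60 = 69.310307
  hemisphere S, so the sign is −
  Longitude: degrees = first 3 digits = 110, minutes = 23.3611; 110 + 23.3611/60 = 110.389352
  hemisphere W, so the sign is −
Point 2:
  Lat: degrees = first 2 digits = 88, minutes = 55.2227; 88 + 55.2227/60 = 88.920378
  N → positive
  Longitude: degrees = first 3 digits = 178, minutes = 45.71484; 178 + 45.71484/60 = 178.761914
  hemisphere W, so the sign is −
Point 3:
  Lat: split at 2 digits → 64° and 55.431′; 64 + 55.431/60 = 64.923850
  S ⇒ negate
  λ: split at 3 digits → 179° and 39.00353′; 179 + 39.00353/60 = 179.650059
  E → positive
Point 4:
  φ: split at 2 digits → 75° and 21.263′; 75 + 21.263/60 = 75.354383
  S ⇒ negate
  Longitude: split at 3 digits → 005° and 43.08989′; 5 + 43.08989/60 = 5.718165
  W ⇒ negate
Point 5:
  Lat: degrees = first 2 digits = 40, minutes = 20.651; 40 + 20.651/60 = 40.344183
  hemisphere S, so the sign is −
  Longitude: degrees = first 3 digits = 179, minutes = 37.687; 179 + 37.687/60 = 179.628117
  W → negative

1. -69.31031, -110.38935
2. 88.92038, -178.76191
3. -64.92385, 179.65006
4. -75.35438, -5.71816
5. -40.34418, -179.62812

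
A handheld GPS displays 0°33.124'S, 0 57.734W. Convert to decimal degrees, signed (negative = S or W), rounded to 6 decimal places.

φ: 0 + 33.124/60 = 0.5520667
hemisphere S, so the sign is −
Lon: 57.734′ = 0.962233°; total 0.9622333
hemisphere W, so the sign is −

-0.552067, -0.962233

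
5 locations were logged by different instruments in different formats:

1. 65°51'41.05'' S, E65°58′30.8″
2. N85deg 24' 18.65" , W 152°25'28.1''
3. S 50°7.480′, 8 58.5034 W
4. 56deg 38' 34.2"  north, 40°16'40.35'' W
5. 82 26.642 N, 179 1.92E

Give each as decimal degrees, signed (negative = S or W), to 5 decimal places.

1. -65.86140, 65.97522
2. 85.40518, -152.42447
3. -50.12467, -8.97506
4. 56.64283, -40.27788
5. 82.44403, 179.03200

Point 1:
  Latitude: 65° + 51/60 + 41.05/3600 = 65 + 0.850000 + 0.011403 = 65.861403
  S ⇒ negate
  λ: 65° + 58/60 + 30.8/3600 = 65 + 0.966667 + 0.008556 = 65.975222
  E ⇒ keep positive
Point 2:
  φ: 24′ + 18.65″ = 24.31083′; 85 + 24.31083/60 = 85.405181
  N ⇒ keep positive
  Longitude: 152° + 25/60 + 28.1/3600 = 152 + 0.416667 + 0.007806 = 152.424472
  W → negative
Point 3:
  Latitude: 7.48′ = 0.124667°; total 50.124667
  S → negative
  Longitude: 58.5034′ = 0.975057°; total 8.975057
  W → negative
Point 4:
  Lat: 56° + 38/60 + 34.2/3600 = 56 + 0.633333 + 0.009500 = 56.642833
  N ⇒ keep positive
  λ: 16′ + 40.35″ = 16.67250′; 40 + 16.67250/60 = 40.277875
  W → negative
Point 5:
  Lat: 82 + 26.642/60 = 82.444033
  N → positive
  Longitude: 179 + 1.92/60 = 179.032000
  E → positive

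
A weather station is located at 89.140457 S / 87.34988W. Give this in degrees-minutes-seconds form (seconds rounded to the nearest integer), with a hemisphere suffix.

89°08′26″ S, 87°21′0″ W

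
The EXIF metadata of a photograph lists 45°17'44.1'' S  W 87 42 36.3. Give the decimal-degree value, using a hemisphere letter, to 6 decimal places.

Latitude: 45° + 17/60 + 44.1/3600 = 45 + 0.283333 + 0.012250 = 45.2955833
Lon: 87° + 42/60 + 36.3/3600 = 87 + 0.700000 + 0.010083 = 87.7100833

45.295583° S, 87.710083° W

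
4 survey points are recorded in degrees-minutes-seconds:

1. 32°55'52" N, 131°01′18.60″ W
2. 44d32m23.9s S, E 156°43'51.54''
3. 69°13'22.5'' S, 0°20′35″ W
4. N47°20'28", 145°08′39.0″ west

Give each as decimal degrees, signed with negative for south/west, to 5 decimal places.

1. 32.93111, -131.02183
2. -44.53997, 156.73098
3. -69.22292, -0.34306
4. 47.34111, -145.14417

Point 1:
  Lat: 32 + 55/60 + 52/3600 = 32.931111
  N ⇒ keep positive
  Longitude: 131° + 1/60 + 18.6/3600 = 131 + 0.016667 + 0.005167 = 131.021833
  hemisphere W, so the sign is −
Point 2:
  Lat: 44 + 32/60 + 23.9/3600 = 44.539972
  S ⇒ negate
  λ: 156 + 43/60 + 51.54/3600 = 156.730983
  E ⇒ keep positive
Point 3:
  φ: 69° + 13/60 + 22.5/3600 = 69 + 0.216667 + 0.006250 = 69.222917
  hemisphere S, so the sign is −
  λ: 0 + 20/60 + 35/3600 = 0.343056
  W → negative
Point 4:
  Lat: 47° + 20/60 + 28/3600 = 47 + 0.333333 + 0.007778 = 47.341111
  N → positive
  λ: 145 + 8/60 + 39/3600 = 145.144167
  W → negative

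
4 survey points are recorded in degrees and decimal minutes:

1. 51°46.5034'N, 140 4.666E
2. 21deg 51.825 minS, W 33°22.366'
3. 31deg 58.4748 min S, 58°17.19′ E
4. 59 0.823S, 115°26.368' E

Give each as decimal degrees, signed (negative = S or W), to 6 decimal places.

Point 1:
  Lat: 46.5034′ = 0.775057°; total 51.7750567
  N ⇒ keep positive
  Longitude: 4.666′ = 0.077767°; total 140.0777667
  E → positive
Point 2:
  Lat: 21 + 51.825/60 = 21.8637500
  S ⇒ negate
  λ: 33 + 22.366/60 = 33.3727667
  hemisphere W, so the sign is −
Point 3:
  Latitude: 58.4748′ = 0.974580°; total 31.9745800
  hemisphere S, so the sign is −
  Longitude: 17.19′ = 0.286500°; total 58.2865000
  E ⇒ keep positive
Point 4:
  Lat: 0.823′ = 0.013717°; total 59.0137167
  hemisphere S, so the sign is −
  λ: 115 + 26.368/60 = 115.4394667
  E → positive

1. 51.775057, 140.077767
2. -21.863750, -33.372767
3. -31.974580, 58.286500
4. -59.013717, 115.439467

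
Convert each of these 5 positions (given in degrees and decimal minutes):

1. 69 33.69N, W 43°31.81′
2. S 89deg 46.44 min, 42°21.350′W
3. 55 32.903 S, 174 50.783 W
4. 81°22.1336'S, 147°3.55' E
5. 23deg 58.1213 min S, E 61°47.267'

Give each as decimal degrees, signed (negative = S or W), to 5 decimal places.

1. 69.56150, -43.53017
2. -89.77400, -42.35583
3. -55.54838, -174.84638
4. -81.36889, 147.05917
5. -23.96869, 61.78778

Point 1:
  φ: 69 + 33.69/60 = 69.561500
  N ⇒ keep positive
  λ: 43 + 31.81/60 = 43.530167
  W ⇒ negate
Point 2:
  Lat: 89 + 46.44/60 = 89.774000
  hemisphere S, so the sign is −
  Lon: 21.35′ = 0.355833°; total 42.355833
  W ⇒ negate
Point 3:
  Latitude: 55 + 32.903/60 = 55.548383
  hemisphere S, so the sign is −
  Longitude: 50.783′ = 0.846383°; total 174.846383
  W → negative
Point 4:
  Lat: 81 + 22.1336/60 = 81.368893
  S → negative
  Lon: 3.55′ = 0.059167°; total 147.059167
  E → positive
Point 5:
  φ: 58.1213′ = 0.968688°; total 23.968688
  hemisphere S, so the sign is −
  Lon: 61 + 47.267/60 = 61.787783
  E → positive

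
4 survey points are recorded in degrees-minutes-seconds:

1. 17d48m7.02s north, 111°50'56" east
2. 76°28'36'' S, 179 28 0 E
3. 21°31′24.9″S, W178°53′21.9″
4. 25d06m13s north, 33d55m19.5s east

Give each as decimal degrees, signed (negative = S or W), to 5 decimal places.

Point 1:
  Latitude: 48′ + 7.02″ = 48.11700′; 17 + 48.11700/60 = 17.801950
  N ⇒ keep positive
  Longitude: 111° + 50/60 + 56/3600 = 111 + 0.833333 + 0.015556 = 111.848889
  E → positive
Point 2:
  φ: 76° + 28/60 + 36/3600 = 76 + 0.466667 + 0.010000 = 76.476667
  hemisphere S, so the sign is −
  λ: 28′ + 0″ = 28.00000′; 179 + 28.00000/60 = 179.466667
  E → positive
Point 3:
  φ: 21 + 31/60 + 24.9/3600 = 21.523583
  hemisphere S, so the sign is −
  Lon: 53′ + 21.9″ = 53.36500′; 178 + 53.36500/60 = 178.889417
  W ⇒ negate
Point 4:
  Lat: 25° + 6/60 + 13/3600 = 25 + 0.100000 + 0.003611 = 25.103611
  N → positive
  λ: 33 + 55/60 + 19.5/3600 = 33.922083
  E → positive

1. 17.80195, 111.84889
2. -76.47667, 179.46667
3. -21.52358, -178.88942
4. 25.10361, 33.92208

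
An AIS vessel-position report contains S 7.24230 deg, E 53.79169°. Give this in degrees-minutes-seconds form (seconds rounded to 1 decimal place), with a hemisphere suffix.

7°14′32.3″ S, 53°47′30.1″ E

φ: 0.242300 × 60 = 14.53800′ → 14′, remainder × 60 = 32.280″
λ: 0.791690 × 60 = 47.50140′ → 47′, remainder × 60 = 30.084″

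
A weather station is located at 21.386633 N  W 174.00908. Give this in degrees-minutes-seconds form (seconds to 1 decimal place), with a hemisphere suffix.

21°23′11.9″ N, 174°00′32.7″ W

Latitude: 0.386633 × 60 = 23.19798′ → 23′, remainder × 60 = 11.879″
Lon: whole degrees 174; 0.54480′ → 0′ and 32.688″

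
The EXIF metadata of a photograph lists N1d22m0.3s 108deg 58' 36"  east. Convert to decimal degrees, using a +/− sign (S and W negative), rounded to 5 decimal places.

Latitude: 22′ + 0.3″ = 22.00500′; 1 + 22.00500/60 = 1.366750
N ⇒ keep positive
Longitude: 108° + 58/60 + 36/3600 = 108 + 0.966667 + 0.010000 = 108.976667
E → positive

1.36675, 108.97667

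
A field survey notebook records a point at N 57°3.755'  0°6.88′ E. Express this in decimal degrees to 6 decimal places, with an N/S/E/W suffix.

57.062583° N, 0.114667° E

Latitude: 3.755′ = 0.062583°; total 57.0625833
λ: 0 + 6.88/60 = 0.1146667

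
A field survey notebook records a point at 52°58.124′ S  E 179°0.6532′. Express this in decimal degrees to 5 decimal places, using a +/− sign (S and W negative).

Latitude: 52 + 58.124/60 = 52.968733
S ⇒ negate
λ: 179 + 0.6532/60 = 179.010887
E → positive

-52.96873, 179.01089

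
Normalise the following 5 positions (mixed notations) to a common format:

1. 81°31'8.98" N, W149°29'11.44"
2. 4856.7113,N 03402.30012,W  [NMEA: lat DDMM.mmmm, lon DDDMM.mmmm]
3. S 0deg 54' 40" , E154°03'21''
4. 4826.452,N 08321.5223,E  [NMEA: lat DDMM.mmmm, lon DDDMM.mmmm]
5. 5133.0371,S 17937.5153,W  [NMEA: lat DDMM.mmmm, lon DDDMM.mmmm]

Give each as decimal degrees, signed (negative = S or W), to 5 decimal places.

1. 81.51916, -149.48651
2. 48.94519, -34.03834
3. -0.91111, 154.05583
4. 48.44087, 83.35871
5. -51.55062, -179.62526

Point 1:
  Lat: 81 + 31/60 + 8.98/3600 = 81.519161
  N → positive
  λ: 29′ + 11.44″ = 29.19067′; 149 + 29.19067/60 = 149.486511
  hemisphere W, so the sign is −
Point 2:
  φ: degrees = first 2 digits = 48, minutes = 56.7113; 48 + 56.7113/60 = 48.945188
  N → positive
  Lon: degrees = first 3 digits = 34, minutes = 2.30012; 34 + 2.30012/60 = 34.038335
  hemisphere W, so the sign is −
Point 3:
  Latitude: 0 + 54/60 + 40/3600 = 0.911111
  hemisphere S, so the sign is −
  λ: 154 + 3/60 + 21/3600 = 154.055833
  E → positive
Point 4:
  Latitude: split at 2 digits → 48° and 26.452′; 48 + 26.452/60 = 48.440867
  N → positive
  Longitude: degrees = first 3 digits = 83, minutes = 21.5223; 83 + 21.5223/60 = 83.358705
  E → positive
Point 5:
  Lat: split at 2 digits → 51° and 33.0371′; 51 + 33.0371/60 = 51.550618
  hemisphere S, so the sign is −
  λ: degrees = first 3 digits = 179, minutes = 37.5153; 179 + 37.5153/60 = 179.625255
  hemisphere W, so the sign is −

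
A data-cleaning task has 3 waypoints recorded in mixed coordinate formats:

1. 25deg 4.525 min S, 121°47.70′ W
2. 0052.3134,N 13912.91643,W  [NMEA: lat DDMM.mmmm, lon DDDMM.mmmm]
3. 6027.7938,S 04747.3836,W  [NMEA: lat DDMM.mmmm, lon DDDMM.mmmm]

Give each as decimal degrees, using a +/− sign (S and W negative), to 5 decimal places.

1. -25.07542, -121.79500
2. 0.87189, -139.21527
3. -60.46323, -47.78973

Point 1:
  Lat: 4.525′ = 0.075417°; total 25.075417
  S → negative
  λ: 47.7′ = 0.795000°; total 121.795000
  W ⇒ negate
Point 2:
  φ: split at 2 digits → 00° and 52.3134′; 0 + 52.3134/60 = 0.871890
  N → positive
  Longitude: split at 3 digits → 139° and 12.91643′; 139 + 12.91643/60 = 139.215274
  W ⇒ negate
Point 3:
  Lat: degrees = first 2 digits = 60, minutes = 27.7938; 60 + 27.7938/60 = 60.463230
  S ⇒ negate
  λ: degrees = first 3 digits = 47, minutes = 47.3836; 47 + 47.3836/60 = 47.789727
  hemisphere W, so the sign is −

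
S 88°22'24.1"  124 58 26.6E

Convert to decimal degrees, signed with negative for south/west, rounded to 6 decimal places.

-88.373361, 124.974056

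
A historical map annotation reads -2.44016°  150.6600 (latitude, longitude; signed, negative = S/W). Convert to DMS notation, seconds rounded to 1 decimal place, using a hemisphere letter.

2°26′24.6″ S, 150°39′36.0″ E

Latitude is negative → S; |value| = 2.440160
Lat: 0.440160 × 60 = 26.40960′ → 26′, remainder × 60 = 24.576″
Longitude: 0.660000° → 39.60000′; 0.60000 × 60 = 36.000″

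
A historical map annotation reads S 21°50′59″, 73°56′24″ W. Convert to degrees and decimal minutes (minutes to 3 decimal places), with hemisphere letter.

Lat: seconds/60 = 0.98333; minutes = 50 + 0.98333 = 50.98333
λ: seconds/60 = 0.40000; minutes = 56 + 0.40000 = 56.40000

21° 50.983′ S, 73° 56.400′ W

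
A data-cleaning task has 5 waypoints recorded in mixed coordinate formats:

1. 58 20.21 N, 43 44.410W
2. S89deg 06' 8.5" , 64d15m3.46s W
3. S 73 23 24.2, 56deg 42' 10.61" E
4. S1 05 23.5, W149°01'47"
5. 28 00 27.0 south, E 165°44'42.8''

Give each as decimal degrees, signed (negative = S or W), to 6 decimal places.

1. 58.336833, -43.740167
2. -89.102361, -64.250961
3. -73.390056, 56.702947
4. -1.089861, -149.029722
5. -28.007500, 165.745222

Point 1:
  φ: 58 + 20.21/60 = 58.3368333
  N ⇒ keep positive
  Longitude: 43 + 44.41/60 = 43.7401667
  hemisphere W, so the sign is −
Point 2:
  Lat: 6′ + 8.5″ = 6.14167′; 89 + 6.14167/60 = 89.1023611
  S ⇒ negate
  λ: 64 + 15/60 + 3.46/3600 = 64.2509611
  W → negative
Point 3:
  Latitude: 73° + 23/60 + 24.2/3600 = 73 + 0.383333 + 0.006722 = 73.3900556
  hemisphere S, so the sign is −
  Lon: 56 + 42/60 + 10.61/3600 = 56.7029472
  E → positive
Point 4:
  Lat: 5′ + 23.5″ = 5.39167′; 1 + 5.39167/60 = 1.0898611
  S → negative
  Lon: 1′ + 47″ = 1.78333′; 149 + 1.78333/60 = 149.0297222
  W ⇒ negate
Point 5:
  Latitude: 28 + 0/60 + 27/3600 = 28.0075000
  S ⇒ negate
  Lon: 165 + 44/60 + 42.8/3600 = 165.7452222
  E → positive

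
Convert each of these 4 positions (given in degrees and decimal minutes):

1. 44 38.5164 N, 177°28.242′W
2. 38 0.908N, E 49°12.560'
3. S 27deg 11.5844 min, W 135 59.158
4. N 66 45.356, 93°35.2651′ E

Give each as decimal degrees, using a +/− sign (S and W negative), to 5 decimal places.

Point 1:
  Latitude: 38.5164′ = 0.641940°; total 44.641940
  N → positive
  Lon: 177 + 28.242/60 = 177.470700
  W → negative
Point 2:
  φ: 0.908′ = 0.015133°; total 38.015133
  N ⇒ keep positive
  Lon: 49 + 12.56/60 = 49.209333
  E → positive
Point 3:
  Latitude: 27 + 11.5844/60 = 27.193073
  S ⇒ negate
  Longitude: 59.158′ = 0.985967°; total 135.985967
  W ⇒ negate
Point 4:
  Latitude: 66 + 45.356/60 = 66.755933
  N → positive
  Lon: 35.2651′ = 0.587752°; total 93.587752
  E ⇒ keep positive

1. 44.64194, -177.47070
2. 38.01513, 49.20933
3. -27.19307, -135.98597
4. 66.75593, 93.58775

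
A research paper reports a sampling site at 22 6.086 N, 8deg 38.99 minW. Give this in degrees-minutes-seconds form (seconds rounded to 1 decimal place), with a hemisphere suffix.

22°06′5.2″ N, 8°38′59.4″ W

φ: 6.08600′ → 6′ and 0.08600 × 60 = 5.160″
Lon: fractional minutes 0.99000 × 60 = 59.400″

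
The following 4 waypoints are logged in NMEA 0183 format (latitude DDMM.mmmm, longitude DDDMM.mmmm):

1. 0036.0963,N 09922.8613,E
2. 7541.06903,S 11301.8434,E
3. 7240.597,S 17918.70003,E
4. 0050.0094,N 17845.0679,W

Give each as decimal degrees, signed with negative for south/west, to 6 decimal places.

Point 1:
  Lat: split at 2 digits → 00° and 36.0963′; 0 + 36.0963/60 = 0.6016050
  N ⇒ keep positive
  Lon: split at 3 digits → 099° and 22.8613′; 99 + 22.8613/60 = 99.3810217
  E ⇒ keep positive
Point 2:
  φ: degrees = first 2 digits = 75, minutes = 41.06903; 75 + 41.06903/60 = 75.6844838
  hemisphere S, so the sign is −
  Longitude: split at 3 digits → 113° and 1.8434′; 113 + 1.8434/60 = 113.0307233
  E ⇒ keep positive
Point 3:
  Lat: degrees = first 2 digits = 72, minutes = 40.597; 72 + 40.597/60 = 72.6766167
  hemisphere S, so the sign is −
  λ: degrees = first 3 digits = 179, minutes = 18.70003; 179 + 18.70003/60 = 179.3116672
  E ⇒ keep positive
Point 4:
  Lat: split at 2 digits → 00° and 50.0094′; 0 + 50.0094/60 = 0.8334900
  N → positive
  λ: split at 3 digits → 178° and 45.0679′; 178 + 45.0679/60 = 178.7511317
  W ⇒ negate

1. 0.601605, 99.381022
2. -75.684484, 113.030723
3. -72.676617, 179.311667
4. 0.833490, -178.751132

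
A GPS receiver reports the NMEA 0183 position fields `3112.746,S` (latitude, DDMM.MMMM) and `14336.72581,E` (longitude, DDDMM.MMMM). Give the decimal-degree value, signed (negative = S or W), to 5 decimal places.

φ: split at 2 digits → 31° and 12.746′; 31 + 12.746/60 = 31.212433
S ⇒ negate
Lon: degrees = first 3 digits = 143, minutes = 36.72581; 143 + 36.72581/60 = 143.612097
E → positive

-31.21243, 143.61210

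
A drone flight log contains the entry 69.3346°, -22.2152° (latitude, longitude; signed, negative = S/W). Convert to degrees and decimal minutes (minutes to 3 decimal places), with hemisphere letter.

69° 20.076′ N, 22° 12.912′ W

φ: fractional part 0.334600 → 20.07600 minutes
Longitude is negative → W; |value| = 22.215200
Lon: minutes = (22.215200 − 22) × 60 = 12.91200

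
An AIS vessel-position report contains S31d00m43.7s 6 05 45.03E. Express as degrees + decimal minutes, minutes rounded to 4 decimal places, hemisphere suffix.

31° 0.7283′ S, 6° 5.7505′ E

Lat: seconds/60 = 0.72833; minutes = 0 + 0.72833 = 0.728333
Lon: 5 + 45.03/60 = 5.750500′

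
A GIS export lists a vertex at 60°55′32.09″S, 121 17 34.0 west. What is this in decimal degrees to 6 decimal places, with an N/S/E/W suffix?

Latitude: 60° + 55/60 + 32.09/3600 = 60 + 0.916667 + 0.008914 = 60.9255806
Lon: 121 + 17/60 + 34/3600 = 121.2927778

60.925581° S, 121.292778° W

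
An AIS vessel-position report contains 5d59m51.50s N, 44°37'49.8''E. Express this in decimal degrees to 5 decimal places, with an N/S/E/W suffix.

5.99764° N, 44.63050° E

Latitude: 5 + 59/60 + 51.5/3600 = 5.997639
Lon: 37′ + 49.8″ = 37.83000′; 44 + 37.83000/60 = 44.630500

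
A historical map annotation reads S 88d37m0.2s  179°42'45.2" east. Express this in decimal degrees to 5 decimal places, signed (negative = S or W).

-88.61672, 179.71256

Lat: 88 + 37/60 + 0.2/3600 = 88.616722
S ⇒ negate
Longitude: 179 + 42/60 + 45.2/3600 = 179.712556
E → positive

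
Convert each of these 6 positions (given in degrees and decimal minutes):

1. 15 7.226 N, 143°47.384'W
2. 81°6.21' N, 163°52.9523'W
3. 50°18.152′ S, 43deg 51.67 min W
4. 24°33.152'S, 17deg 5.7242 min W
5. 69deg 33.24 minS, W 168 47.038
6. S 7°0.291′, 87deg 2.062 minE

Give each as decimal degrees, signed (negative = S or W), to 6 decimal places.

Point 1:
  φ: 15 + 7.226/60 = 15.1204333
  N → positive
  Longitude: 47.384′ = 0.789733°; total 143.7897333
  hemisphere W, so the sign is −
Point 2:
  φ: 81 + 6.21/60 = 81.1035000
  N → positive
  Longitude: 163 + 52.9523/60 = 163.8825383
  W ⇒ negate
Point 3:
  Lat: 50 + 18.152/60 = 50.3025333
  hemisphere S, so the sign is −
  Longitude: 51.67′ = 0.861167°; total 43.8611667
  W ⇒ negate
Point 4:
  Lat: 24 + 33.152/60 = 24.5525333
  S ⇒ negate
  Longitude: 5.7242′ = 0.095403°; total 17.0954033
  hemisphere W, so the sign is −
Point 5:
  Latitude: 69 + 33.24/60 = 69.5540000
  S → negative
  Lon: 47.038′ = 0.783967°; total 168.7839667
  hemisphere W, so the sign is −
Point 6:
  Lat: 0.291′ = 0.004850°; total 7.0048500
  hemisphere S, so the sign is −
  λ: 87 + 2.062/60 = 87.0343667
  E → positive

1. 15.120433, -143.789733
2. 81.103500, -163.882538
3. -50.302533, -43.861167
4. -24.552533, -17.095403
5. -69.554000, -168.783967
6. -7.004850, 87.034367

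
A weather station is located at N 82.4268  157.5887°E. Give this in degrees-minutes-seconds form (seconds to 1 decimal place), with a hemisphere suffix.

82°25′36.5″ N, 157°35′19.3″ E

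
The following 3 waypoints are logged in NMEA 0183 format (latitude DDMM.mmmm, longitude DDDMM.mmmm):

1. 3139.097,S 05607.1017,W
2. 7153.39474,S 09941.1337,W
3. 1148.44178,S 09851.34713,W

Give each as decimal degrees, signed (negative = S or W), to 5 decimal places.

Point 1:
  Latitude: split at 2 digits → 31° and 39.097′; 31 + 39.097/60 = 31.651617
  S ⇒ negate
  Lon: split at 3 digits → 056° and 7.1017′; 56 + 7.1017/60 = 56.118362
  W ⇒ negate
Point 2:
  Lat: split at 2 digits → 71° and 53.39474′; 71 + 53.39474/60 = 71.889912
  S → negative
  Lon: split at 3 digits → 099° and 41.1337′; 99 + 41.1337/60 = 99.685562
  W → negative
Point 3:
  Lat: degrees = first 2 digits = 11, minutes = 48.44178; 11 + 48.44178/60 = 11.807363
  hemisphere S, so the sign is −
  Longitude: degrees = first 3 digits = 98, minutes = 51.34713; 98 + 51.34713/60 = 98.855786
  W ⇒ negate

1. -31.65162, -56.11836
2. -71.88991, -99.68556
3. -11.80736, -98.85579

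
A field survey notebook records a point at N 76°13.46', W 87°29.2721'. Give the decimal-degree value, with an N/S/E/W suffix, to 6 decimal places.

Lat: 13.46′ = 0.224333°; total 76.2243333
λ: 29.2721′ = 0.487868°; total 87.4878683

76.224333° N, 87.487868° W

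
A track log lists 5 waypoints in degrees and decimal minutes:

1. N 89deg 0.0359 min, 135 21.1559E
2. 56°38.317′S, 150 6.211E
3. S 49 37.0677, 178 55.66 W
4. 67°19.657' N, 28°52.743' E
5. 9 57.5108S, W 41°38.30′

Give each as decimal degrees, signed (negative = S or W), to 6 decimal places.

1. 89.000598, 135.352598
2. -56.638617, 150.103517
3. -49.617795, -178.927667
4. 67.327617, 28.879050
5. -9.958513, -41.638333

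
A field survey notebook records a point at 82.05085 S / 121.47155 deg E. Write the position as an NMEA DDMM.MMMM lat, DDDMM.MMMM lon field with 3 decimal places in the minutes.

φ: minutes = (82.050850 − 82) × 60 = 3.05100
Lon: minutes = (121.471550 − 121) × 60 = 28.29300

8203.051,S / 12128.293,E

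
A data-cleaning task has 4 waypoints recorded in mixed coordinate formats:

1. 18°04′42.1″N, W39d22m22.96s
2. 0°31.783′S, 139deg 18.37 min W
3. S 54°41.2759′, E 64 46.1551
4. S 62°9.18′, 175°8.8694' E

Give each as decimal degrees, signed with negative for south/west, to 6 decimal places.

Point 1:
  Lat: 18 + 4/60 + 42.1/3600 = 18.0783611
  N ⇒ keep positive
  Longitude: 39 + 22/60 + 22.96/3600 = 39.3730444
  W ⇒ negate
Point 2:
  φ: 31.783′ = 0.529717°; total 0.5297167
  hemisphere S, so the sign is −
  λ: 18.37′ = 0.306167°; total 139.3061667
  hemisphere W, so the sign is −
Point 3:
  Latitude: 54 + 41.2759/60 = 54.6879317
  hemisphere S, so the sign is −
  Lon: 46.1551′ = 0.769252°; total 64.7692517
  E → positive
Point 4:
  Latitude: 9.18′ = 0.153000°; total 62.1530000
  S ⇒ negate
  Longitude: 175 + 8.8694/60 = 175.1478233
  E ⇒ keep positive

1. 18.078361, -39.373044
2. -0.529717, -139.306167
3. -54.687932, 64.769252
4. -62.153000, 175.147823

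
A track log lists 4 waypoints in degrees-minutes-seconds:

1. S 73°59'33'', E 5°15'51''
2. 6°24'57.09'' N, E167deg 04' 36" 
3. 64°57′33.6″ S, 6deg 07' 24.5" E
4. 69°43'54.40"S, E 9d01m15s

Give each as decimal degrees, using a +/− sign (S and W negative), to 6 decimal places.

1. -73.992500, 5.264167
2. 6.415858, 167.076667
3. -64.959333, 6.123472
4. -69.731778, 9.020833

Point 1:
  φ: 59′ + 33″ = 59.55000′; 73 + 59.55000/60 = 73.9925000
  S → negative
  λ: 5 + 15/60 + 51/3600 = 5.2641667
  E ⇒ keep positive
Point 2:
  Latitude: 6 + 24/60 + 57.09/3600 = 6.4158583
  N → positive
  Lon: 167 + 4/60 + 36/3600 = 167.0766667
  E → positive
Point 3:
  Lat: 57′ + 33.6″ = 57.56000′; 64 + 57.56000/60 = 64.9593333
  S ⇒ negate
  Longitude: 7′ + 24.5″ = 7.40833′; 6 + 7.40833/60 = 6.1234722
  E → positive
Point 4:
  φ: 43′ + 54.4″ = 43.90667′; 69 + 43.90667/60 = 69.7317778
  S ⇒ negate
  Lon: 1′ + 15″ = 1.25000′; 9 + 1.25000/60 = 9.0208333
  E ⇒ keep positive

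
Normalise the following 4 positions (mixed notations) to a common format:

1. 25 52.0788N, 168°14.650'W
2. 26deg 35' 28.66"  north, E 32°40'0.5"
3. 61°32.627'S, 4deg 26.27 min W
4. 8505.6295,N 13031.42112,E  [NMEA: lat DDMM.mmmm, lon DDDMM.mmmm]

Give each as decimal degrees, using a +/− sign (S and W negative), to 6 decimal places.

1. 25.867980, -168.244167
2. 26.591294, 32.666806
3. -61.543783, -4.437833
4. 85.093825, 130.523685

Point 1:
  Latitude: 52.0788′ = 0.867980°; total 25.8679800
  N ⇒ keep positive
  λ: 168 + 14.65/60 = 168.2441667
  W → negative
Point 2:
  Lat: 35′ + 28.66″ = 35.47767′; 26 + 35.47767/60 = 26.5912944
  N → positive
  Longitude: 40′ + 0.5″ = 40.00833′; 32 + 40.00833/60 = 32.6668056
  E ⇒ keep positive
Point 3:
  Lat: 61 + 32.627/60 = 61.5437833
  S ⇒ negate
  λ: 26.27′ = 0.437833°; total 4.4378333
  W → negative
Point 4:
  Lat: degrees = first 2 digits = 85, minutes = 5.6295; 85 + 5.6295/60 = 85.0938250
  N → positive
  Longitude: split at 3 digits → 130° and 31.42112′; 130 + 31.42112/60 = 130.5236853
  E ⇒ keep positive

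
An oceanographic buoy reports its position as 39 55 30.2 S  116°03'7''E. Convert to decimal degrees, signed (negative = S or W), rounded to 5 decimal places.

Latitude: 39° + 55/60 + 30.2/3600 = 39 + 0.916667 + 0.008389 = 39.925056
S ⇒ negate
λ: 3′ + 7″ = 3.11667′; 116 + 3.11667/60 = 116.051944
E → positive

-39.92506, 116.05194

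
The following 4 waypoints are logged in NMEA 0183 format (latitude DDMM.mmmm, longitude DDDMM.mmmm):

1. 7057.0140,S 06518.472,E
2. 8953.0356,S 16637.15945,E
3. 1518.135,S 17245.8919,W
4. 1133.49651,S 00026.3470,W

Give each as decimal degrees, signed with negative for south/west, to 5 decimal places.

Point 1:
  Lat: degrees = first 2 digits = 70, minutes = 57.014; 70 + 57.014/60 = 70.950233
  S ⇒ negate
  λ: split at 3 digits → 065° and 18.472′; 65 + 18.472/60 = 65.307867
  E → positive
Point 2:
  φ: degrees = first 2 digits = 89, minutes = 53.0356; 89 + 53.0356/60 = 89.883927
  S ⇒ negate
  λ: degrees = first 3 digits = 166, minutes = 37.15945; 166 + 37.15945/60 = 166.619324
  E → positive
Point 3:
  Lat: split at 2 digits → 15° and 18.135′; 15 + 18.135/60 = 15.302250
  S ⇒ negate
  Lon: degrees = first 3 digits = 172, minutes = 45.8919; 172 + 45.8919/60 = 172.764865
  W ⇒ negate
Point 4:
  φ: degrees = first 2 digits = 11, minutes = 33.49651; 11 + 33.49651/60 = 11.558275
  S → negative
  Lon: split at 3 digits → 000° and 26.347′; 0 + 26.347/60 = 0.439117
  hemisphere W, so the sign is −

1. -70.95023, 65.30787
2. -89.88393, 166.61932
3. -15.30225, -172.76487
4. -11.55828, -0.43912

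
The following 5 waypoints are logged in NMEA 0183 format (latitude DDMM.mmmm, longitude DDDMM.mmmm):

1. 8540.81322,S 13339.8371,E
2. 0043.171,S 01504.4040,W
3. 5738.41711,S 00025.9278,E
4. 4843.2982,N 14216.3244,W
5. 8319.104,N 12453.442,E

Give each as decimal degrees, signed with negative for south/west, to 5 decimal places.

1. -85.68022, 133.66395
2. -0.71952, -15.07340
3. -57.64029, 0.43213
4. 48.72164, -142.27207
5. 83.31840, 124.89070

Point 1:
  Lat: degrees = first 2 digits = 85, minutes = 40.81322; 85 + 40.81322/60 = 85.680220
  S ⇒ negate
  Lon: split at 3 digits → 133° and 39.8371′; 133 + 39.8371/60 = 133.663952
  E ⇒ keep positive
Point 2:
  Lat: degrees = first 2 digits = 0, minutes = 43.171; 0 + 43.171/60 = 0.719517
  hemisphere S, so the sign is −
  λ: degrees = first 3 digits = 15, minutes = 4.404; 15 + 4.404/60 = 15.073400
  hemisphere W, so the sign is −
Point 3:
  φ: degrees = first 2 digits = 57, minutes = 38.41711; 57 + 38.41711/60 = 57.640285
  hemisphere S, so the sign is −
  Longitude: split at 3 digits → 000° and 25.9278′; 0 + 25.9278/60 = 0.432130
  E ⇒ keep positive
Point 4:
  φ: split at 2 digits → 48° and 43.2982′; 48 + 43.2982/60 = 48.721637
  N ⇒ keep positive
  λ: degrees = first 3 digits = 142, minutes = 16.3244; 142 + 16.3244/60 = 142.272073
  W ⇒ negate
Point 5:
  φ: degrees = first 2 digits = 83, minutes = 19.104; 83 + 19.104/60 = 83.318400
  N ⇒ keep positive
  Lon: split at 3 digits → 124° and 53.442′; 124 + 53.442/60 = 124.890700
  E → positive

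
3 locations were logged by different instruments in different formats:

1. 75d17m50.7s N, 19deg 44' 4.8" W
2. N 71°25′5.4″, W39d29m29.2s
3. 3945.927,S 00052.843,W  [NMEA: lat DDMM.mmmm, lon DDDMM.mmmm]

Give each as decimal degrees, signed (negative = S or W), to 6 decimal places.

Point 1:
  Lat: 75° + 17/60 + 50.7/3600 = 75 + 0.283333 + 0.014083 = 75.2974167
  N → positive
  Longitude: 19 + 44/60 + 4.8/3600 = 19.7346667
  W → negative
Point 2:
  φ: 71° + 25/60 + 5.4/3600 = 71 + 0.416667 + 0.001500 = 71.4181667
  N → positive
  Lon: 29′ + 29.2″ = 29.48667′; 39 + 29.48667/60 = 39.4914444
  W → negative
Point 3:
  Latitude: degrees = first 2 digits = 39, minutes = 45.927; 39 + 45.927/60 = 39.7654500
  hemisphere S, so the sign is −
  λ: degrees = first 3 digits = 0, minutes = 52.843; 0 + 52.843/60 = 0.8807167
  W → negative

1. 75.297417, -19.734667
2. 71.418167, -39.491444
3. -39.765450, -0.880717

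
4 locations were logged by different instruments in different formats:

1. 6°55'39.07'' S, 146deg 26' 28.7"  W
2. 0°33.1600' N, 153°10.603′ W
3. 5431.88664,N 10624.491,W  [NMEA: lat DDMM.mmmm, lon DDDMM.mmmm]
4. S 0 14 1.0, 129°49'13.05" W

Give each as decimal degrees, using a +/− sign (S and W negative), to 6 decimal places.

1. -6.927519, -146.441306
2. 0.552667, -153.176717
3. 54.531444, -106.408183
4. -0.233611, -129.820292

Point 1:
  φ: 6 + 55/60 + 39.07/3600 = 6.9275194
  S ⇒ negate
  Lon: 146° + 26/60 + 28.7/3600 = 146 + 0.433333 + 0.007972 = 146.4413056
  hemisphere W, so the sign is −
Point 2:
  Lat: 33.16′ = 0.552667°; total 0.5526667
  N → positive
  λ: 10.603′ = 0.176717°; total 153.1767167
  W → negative
Point 3:
  Lat: degrees = first 2 digits = 54, minutes = 31.88664; 54 + 31.88664/60 = 54.5314440
  N ⇒ keep positive
  λ: degrees = first 3 digits = 106, minutes = 24.491; 106 + 24.491/60 = 106.4081833
  W → negative
Point 4:
  Lat: 0 + 14/60 + 1/3600 = 0.2336111
  hemisphere S, so the sign is −
  Longitude: 129 + 49/60 + 13.05/3600 = 129.8202917
  W ⇒ negate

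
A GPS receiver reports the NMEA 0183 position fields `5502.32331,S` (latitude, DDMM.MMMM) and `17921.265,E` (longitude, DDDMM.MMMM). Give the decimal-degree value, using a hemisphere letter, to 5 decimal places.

55.03872° S, 179.35442° E

Latitude: degrees = first 2 digits = 55, minutes = 2.32331; 55 + 2.32331/60 = 55.038722
λ: split at 3 digits → 179° and 21.265′; 179 + 21.265/60 = 179.354417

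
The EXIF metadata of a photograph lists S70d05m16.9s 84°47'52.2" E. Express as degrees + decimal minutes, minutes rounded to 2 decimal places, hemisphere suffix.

70° 5.28′ S, 84° 47.87′ E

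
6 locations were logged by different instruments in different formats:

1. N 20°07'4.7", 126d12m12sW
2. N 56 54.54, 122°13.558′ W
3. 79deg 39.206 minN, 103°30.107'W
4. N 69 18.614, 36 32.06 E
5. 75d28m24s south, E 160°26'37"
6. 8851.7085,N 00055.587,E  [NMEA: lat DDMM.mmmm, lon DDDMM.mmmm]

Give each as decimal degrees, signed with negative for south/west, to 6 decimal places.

Point 1:
  Latitude: 7′ + 4.7″ = 7.07833′; 20 + 7.07833/60 = 20.1179722
  N → positive
  Lon: 126° + 12/60 + 12/3600 = 126 + 0.200000 + 0.003333 = 126.2033333
  W ⇒ negate
Point 2:
  Lat: 54.54′ = 0.909000°; total 56.9090000
  N ⇒ keep positive
  Lon: 13.558′ = 0.225967°; total 122.2259667
  W ⇒ negate
Point 3:
  φ: 39.206′ = 0.653433°; total 79.6534333
  N ⇒ keep positive
  λ: 30.107′ = 0.501783°; total 103.5017833
  hemisphere W, so the sign is −
Point 4:
  Latitude: 18.614′ = 0.310233°; total 69.3102333
  N → positive
  λ: 36 + 32.06/60 = 36.5343333
  E → positive
Point 5:
  φ: 75° + 28/60 + 24/3600 = 75 + 0.466667 + 0.006667 = 75.4733333
  S ⇒ negate
  λ: 160 + 26/60 + 37/3600 = 160.4436111
  E ⇒ keep positive
Point 6:
  Latitude: split at 2 digits → 88° and 51.7085′; 88 + 51.7085/60 = 88.8618083
  N → positive
  Longitude: split at 3 digits → 000° and 55.587′; 0 + 55.587/60 = 0.9264500
  E → positive

1. 20.117972, -126.203333
2. 56.909000, -122.225967
3. 79.653433, -103.501783
4. 69.310233, 36.534333
5. -75.473333, 160.443611
6. 88.861808, 0.926450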